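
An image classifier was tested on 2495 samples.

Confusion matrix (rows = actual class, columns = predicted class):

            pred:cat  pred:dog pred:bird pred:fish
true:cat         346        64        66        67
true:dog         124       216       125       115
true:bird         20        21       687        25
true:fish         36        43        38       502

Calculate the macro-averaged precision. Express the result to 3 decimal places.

Per-class precision (TP/(TP+FP)):
  cat: TP=346, FP=124+20+36=180 → 346/526 = 0.6578
  dog: TP=216, FP=64+21+43=128 → 216/344 = 0.6279
  bird: TP=687, FP=66+125+38=229 → 687/916 = 0.7500
  fish: TP=502, FP=67+115+25=207 → 502/709 = 0.7080
Macro-precision = mean = (0.6578 + 0.6279 + 0.7500 + 0.7080) / 4 = 0.686

0.686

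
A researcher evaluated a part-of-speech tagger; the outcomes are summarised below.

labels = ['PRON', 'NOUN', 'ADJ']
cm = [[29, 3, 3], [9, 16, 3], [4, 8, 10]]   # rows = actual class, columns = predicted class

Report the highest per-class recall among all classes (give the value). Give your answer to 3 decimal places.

Per-class recall (TP/(TP+FN)):
  PRON: TP=29, FN=3+3=6 → 29/35 = 0.8286
  NOUN: TP=16, FN=9+3=12 → 16/28 = 0.5714
  ADJ: TP=10, FN=4+8=12 → 10/22 = 0.4545
Highest is class 'PRON' with recall = 0.829.

0.829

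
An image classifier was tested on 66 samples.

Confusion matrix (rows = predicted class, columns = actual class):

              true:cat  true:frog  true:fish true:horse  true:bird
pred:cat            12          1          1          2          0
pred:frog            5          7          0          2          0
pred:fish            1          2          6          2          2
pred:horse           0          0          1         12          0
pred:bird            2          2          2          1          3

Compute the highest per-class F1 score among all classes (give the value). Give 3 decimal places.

0.750

Per-class F1 score (2·TP/(2·TP+FP+FN)):
  cat: TP=12, FP=1+1+2+0=4, FN=5+1+0+2=8 → 24/36 = 0.6667
  frog: TP=7, FP=5+0+2+0=7, FN=1+2+0+2=5 → 14/26 = 0.5385
  fish: TP=6, FP=1+2+2+2=7, FN=1+0+1+2=4 → 12/23 = 0.5217
  horse: TP=12, FP=0+0+1+0=1, FN=2+2+2+1=7 → 24/32 = 0.7500
  bird: TP=3, FP=2+2+2+1=7, FN=0+0+2+0=2 → 6/15 = 0.4000
Highest is class 'horse' with F1 score = 0.750.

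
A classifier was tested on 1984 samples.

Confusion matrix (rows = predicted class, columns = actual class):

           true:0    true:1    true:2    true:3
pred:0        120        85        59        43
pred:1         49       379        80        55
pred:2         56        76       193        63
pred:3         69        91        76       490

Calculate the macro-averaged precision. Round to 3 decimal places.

0.559

Per-class precision (TP/(TP+FP)):
  0: TP=120, FP=85+59+43=187 → 120/307 = 0.3909
  1: TP=379, FP=49+80+55=184 → 379/563 = 0.6732
  2: TP=193, FP=56+76+63=195 → 193/388 = 0.4974
  3: TP=490, FP=69+91+76=236 → 490/726 = 0.6749
Macro-precision = mean = (0.3909 + 0.6732 + 0.4974 + 0.6749) / 4 = 0.559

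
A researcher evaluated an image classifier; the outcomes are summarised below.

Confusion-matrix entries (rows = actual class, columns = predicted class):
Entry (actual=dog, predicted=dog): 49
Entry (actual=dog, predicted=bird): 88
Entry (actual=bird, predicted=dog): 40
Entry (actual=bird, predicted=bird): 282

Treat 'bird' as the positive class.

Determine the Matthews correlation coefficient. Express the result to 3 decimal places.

0.270

MCC = (TP·TN − FP·FN) / √((TP+FP)(TP+FN)(TN+FP)(TN+FN))
Numerator = 282·49 − 88·40 = 10298
Denominator = √(370·322·137·89) = √1452674020 = 38113.9610
MCC = 10298 / 38113.9610 = 0.270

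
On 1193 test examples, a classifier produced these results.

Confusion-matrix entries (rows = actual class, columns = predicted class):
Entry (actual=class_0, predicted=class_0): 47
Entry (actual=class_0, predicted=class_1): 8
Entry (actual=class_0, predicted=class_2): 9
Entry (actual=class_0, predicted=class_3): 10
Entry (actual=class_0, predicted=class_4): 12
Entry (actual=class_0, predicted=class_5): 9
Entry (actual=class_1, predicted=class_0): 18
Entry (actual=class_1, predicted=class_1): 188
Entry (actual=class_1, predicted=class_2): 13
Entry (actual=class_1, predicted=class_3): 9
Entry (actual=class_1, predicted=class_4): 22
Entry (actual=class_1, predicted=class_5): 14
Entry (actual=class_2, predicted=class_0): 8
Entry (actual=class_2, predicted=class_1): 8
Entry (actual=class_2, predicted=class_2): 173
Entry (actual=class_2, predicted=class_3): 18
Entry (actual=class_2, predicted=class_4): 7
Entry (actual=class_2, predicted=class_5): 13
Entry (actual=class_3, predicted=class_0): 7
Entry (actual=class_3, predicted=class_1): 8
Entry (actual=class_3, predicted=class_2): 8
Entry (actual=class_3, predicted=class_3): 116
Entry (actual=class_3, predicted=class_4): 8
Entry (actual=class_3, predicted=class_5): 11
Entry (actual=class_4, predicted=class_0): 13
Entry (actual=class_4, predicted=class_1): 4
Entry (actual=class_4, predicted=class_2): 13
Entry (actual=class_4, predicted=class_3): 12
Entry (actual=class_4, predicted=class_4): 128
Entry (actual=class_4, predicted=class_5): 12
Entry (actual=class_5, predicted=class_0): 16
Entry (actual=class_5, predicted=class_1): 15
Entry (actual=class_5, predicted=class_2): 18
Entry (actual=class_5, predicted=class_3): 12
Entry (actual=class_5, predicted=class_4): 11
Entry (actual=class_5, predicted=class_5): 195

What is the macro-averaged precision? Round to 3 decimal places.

Per-class precision (TP/(TP+FP)):
  class_0: TP=47, FP=18+8+7+13+16=62 → 47/109 = 0.4312
  class_1: TP=188, FP=8+8+8+4+15=43 → 188/231 = 0.8139
  class_2: TP=173, FP=9+13+8+13+18=61 → 173/234 = 0.7393
  class_3: TP=116, FP=10+9+18+12+12=61 → 116/177 = 0.6554
  class_4: TP=128, FP=12+22+7+8+11=60 → 128/188 = 0.6809
  class_5: TP=195, FP=9+14+13+11+12=59 → 195/254 = 0.7677
Macro-precision = mean = (0.4312 + 0.8139 + 0.7393 + 0.6554 + 0.6809 + 0.7677) / 6 = 0.681

0.681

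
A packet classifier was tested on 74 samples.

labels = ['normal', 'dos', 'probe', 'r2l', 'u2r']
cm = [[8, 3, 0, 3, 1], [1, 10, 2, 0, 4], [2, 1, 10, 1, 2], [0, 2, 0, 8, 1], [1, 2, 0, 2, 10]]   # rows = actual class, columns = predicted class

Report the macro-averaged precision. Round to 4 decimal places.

0.6365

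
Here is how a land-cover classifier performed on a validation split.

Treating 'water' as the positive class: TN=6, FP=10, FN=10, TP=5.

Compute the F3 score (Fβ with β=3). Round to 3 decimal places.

0.333

Fβ = (1+β²)·TP / ((1+β²)·TP + β²·FN + FP), with β²=9
= 10·5 / (10·5 + 9·10 + 10) = 0.333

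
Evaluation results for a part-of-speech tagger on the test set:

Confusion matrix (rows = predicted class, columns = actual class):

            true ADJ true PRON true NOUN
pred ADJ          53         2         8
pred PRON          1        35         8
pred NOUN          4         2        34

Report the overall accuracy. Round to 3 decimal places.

0.830

Accuracy = trace / total = (53+35+34=122) / 147 = 122/147 = 0.830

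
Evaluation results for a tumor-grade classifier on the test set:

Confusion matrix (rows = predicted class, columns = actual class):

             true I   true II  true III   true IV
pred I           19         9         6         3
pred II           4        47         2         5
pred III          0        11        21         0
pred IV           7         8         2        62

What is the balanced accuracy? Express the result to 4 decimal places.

Balanced accuracy = mean of per-class recall.
  I: recall = 19/30 = 0.63333
  II: recall = 47/75 = 0.62667
  III: recall = 21/31 = 0.67742
  IV: recall = 62/70 = 0.88571
Mean = (0.63333 + 0.62667 + 0.67742 + 0.88571) / 4 = 0.7058

0.7058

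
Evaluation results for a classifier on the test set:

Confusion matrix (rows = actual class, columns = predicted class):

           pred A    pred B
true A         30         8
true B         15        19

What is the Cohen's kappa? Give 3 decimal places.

0.352

Observed agreement pₒ = trace/N = 49/72 = 0.6806
Expected agreement pₑ = Σ (rowᵢ·colᵢ)/N² = (38·45 + 34·27)/72² = 0.5069
κ = (pₒ − pₑ)/(1 − pₑ) = (0.6806 − 0.5069)/(1 − 0.5069) = 0.352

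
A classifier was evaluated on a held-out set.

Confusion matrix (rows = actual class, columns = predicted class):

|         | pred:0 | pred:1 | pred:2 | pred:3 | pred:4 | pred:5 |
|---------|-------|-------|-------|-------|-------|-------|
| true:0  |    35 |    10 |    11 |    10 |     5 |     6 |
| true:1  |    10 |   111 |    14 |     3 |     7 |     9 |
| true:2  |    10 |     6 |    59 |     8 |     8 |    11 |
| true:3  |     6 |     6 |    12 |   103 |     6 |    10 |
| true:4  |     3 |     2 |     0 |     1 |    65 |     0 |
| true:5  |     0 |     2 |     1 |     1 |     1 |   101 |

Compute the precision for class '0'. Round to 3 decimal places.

0.547

Take TP from the diagonal, FP from the rest of the '0' prediction marginal, FN from the rest of the '0' actual marginal.
precision = TP/(TP+FP).
0: TP=35, FP=10+10+6+3+0=29 → 35/64 = 0.5469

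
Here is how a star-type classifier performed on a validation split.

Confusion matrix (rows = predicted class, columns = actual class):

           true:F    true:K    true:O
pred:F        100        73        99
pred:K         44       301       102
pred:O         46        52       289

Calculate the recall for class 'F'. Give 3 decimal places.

0.526

Take TP from the diagonal, FP from the rest of the 'F' prediction marginal, FN from the rest of the 'F' actual marginal.
recall = TP/(TP+FN).
F: TP=100, FN=44+46=90 → 100/190 = 0.5263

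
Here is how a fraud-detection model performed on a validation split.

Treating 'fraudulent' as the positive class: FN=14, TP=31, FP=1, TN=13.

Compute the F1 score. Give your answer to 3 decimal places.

0.805

Precision = TP/(TP+FP) = 31/32 = 0.9688
Recall = TP/(TP+FN) = 31/45 = 0.6889
F1 = 2·TP/(2·TP+FP+FN) = 62/77 = 0.805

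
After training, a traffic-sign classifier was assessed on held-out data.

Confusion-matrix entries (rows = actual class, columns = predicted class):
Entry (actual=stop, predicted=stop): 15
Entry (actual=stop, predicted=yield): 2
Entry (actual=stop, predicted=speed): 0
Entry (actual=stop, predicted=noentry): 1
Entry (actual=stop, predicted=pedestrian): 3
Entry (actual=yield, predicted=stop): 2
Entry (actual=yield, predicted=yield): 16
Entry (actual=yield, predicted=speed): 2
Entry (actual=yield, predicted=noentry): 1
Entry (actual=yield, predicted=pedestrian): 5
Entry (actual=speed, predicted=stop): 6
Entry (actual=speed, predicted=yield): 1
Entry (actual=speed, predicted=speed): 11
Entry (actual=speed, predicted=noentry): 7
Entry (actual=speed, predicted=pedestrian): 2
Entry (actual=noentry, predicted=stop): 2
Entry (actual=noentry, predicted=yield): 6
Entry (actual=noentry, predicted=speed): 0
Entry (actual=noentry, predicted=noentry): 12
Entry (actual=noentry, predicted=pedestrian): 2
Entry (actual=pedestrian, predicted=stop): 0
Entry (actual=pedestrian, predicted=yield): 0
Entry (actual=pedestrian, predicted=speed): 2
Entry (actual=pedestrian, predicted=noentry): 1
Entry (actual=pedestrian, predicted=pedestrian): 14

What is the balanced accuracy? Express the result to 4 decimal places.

Balanced accuracy = mean of per-class recall.
  stop: recall = 15/21 = 0.71429
  yield: recall = 16/26 = 0.61538
  speed: recall = 11/27 = 0.40741
  noentry: recall = 12/22 = 0.54545
  pedestrian: recall = 14/17 = 0.82353
Mean = (0.71429 + 0.61538 + 0.40741 + 0.54545 + 0.82353) / 5 = 0.6212

0.6212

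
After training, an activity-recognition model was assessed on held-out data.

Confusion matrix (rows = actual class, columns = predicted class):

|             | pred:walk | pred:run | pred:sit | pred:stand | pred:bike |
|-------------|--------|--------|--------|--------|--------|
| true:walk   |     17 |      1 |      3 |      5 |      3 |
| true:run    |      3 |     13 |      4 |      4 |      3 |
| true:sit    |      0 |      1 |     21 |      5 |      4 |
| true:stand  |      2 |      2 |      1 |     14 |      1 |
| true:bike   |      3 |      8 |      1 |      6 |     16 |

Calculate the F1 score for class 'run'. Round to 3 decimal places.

0.500

Treat 'run' as positive and all other classes as negative.
F1 score = 2·TP/(2·TP+FP+FN).
run: TP=13, FP=1+1+2+8=12, FN=3+4+4+3=14 → 26/52 = 0.5000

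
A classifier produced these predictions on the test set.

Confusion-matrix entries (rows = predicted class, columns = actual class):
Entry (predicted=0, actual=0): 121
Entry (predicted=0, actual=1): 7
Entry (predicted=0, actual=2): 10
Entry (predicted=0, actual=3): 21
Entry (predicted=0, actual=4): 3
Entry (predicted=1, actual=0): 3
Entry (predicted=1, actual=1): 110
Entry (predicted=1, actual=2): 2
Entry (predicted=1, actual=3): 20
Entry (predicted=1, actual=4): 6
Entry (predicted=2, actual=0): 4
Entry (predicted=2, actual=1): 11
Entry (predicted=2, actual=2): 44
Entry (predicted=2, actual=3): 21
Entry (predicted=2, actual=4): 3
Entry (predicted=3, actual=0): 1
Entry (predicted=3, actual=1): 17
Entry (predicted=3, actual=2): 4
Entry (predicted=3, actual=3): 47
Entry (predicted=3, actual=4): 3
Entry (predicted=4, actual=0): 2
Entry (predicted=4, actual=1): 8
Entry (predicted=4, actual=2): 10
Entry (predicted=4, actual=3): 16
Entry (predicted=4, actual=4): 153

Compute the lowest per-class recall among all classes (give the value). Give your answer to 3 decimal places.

Per-class recall (TP/(TP+FN)):
  0: TP=121, FN=3+4+1+2=10 → 121/131 = 0.9237
  1: TP=110, FN=7+11+17+8=43 → 110/153 = 0.7190
  2: TP=44, FN=10+2+4+10=26 → 44/70 = 0.6286
  3: TP=47, FN=21+20+21+16=78 → 47/125 = 0.3760
  4: TP=153, FN=3+6+3+3=15 → 153/168 = 0.9107
Lowest is class '3' with recall = 0.376.

0.376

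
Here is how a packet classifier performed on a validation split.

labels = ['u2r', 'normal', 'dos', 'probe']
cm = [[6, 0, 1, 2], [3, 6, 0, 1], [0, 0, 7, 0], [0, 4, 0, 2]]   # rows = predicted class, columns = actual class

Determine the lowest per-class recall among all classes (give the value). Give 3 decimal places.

0.400

Per-class recall (TP/(TP+FN)):
  u2r: TP=6, FN=3+0+0=3 → 6/9 = 0.6667
  normal: TP=6, FN=0+0+4=4 → 6/10 = 0.6000
  dos: TP=7, FN=1+0+0=1 → 7/8 = 0.8750
  probe: TP=2, FN=2+1+0=3 → 2/5 = 0.4000
Lowest is class 'probe' with recall = 0.400.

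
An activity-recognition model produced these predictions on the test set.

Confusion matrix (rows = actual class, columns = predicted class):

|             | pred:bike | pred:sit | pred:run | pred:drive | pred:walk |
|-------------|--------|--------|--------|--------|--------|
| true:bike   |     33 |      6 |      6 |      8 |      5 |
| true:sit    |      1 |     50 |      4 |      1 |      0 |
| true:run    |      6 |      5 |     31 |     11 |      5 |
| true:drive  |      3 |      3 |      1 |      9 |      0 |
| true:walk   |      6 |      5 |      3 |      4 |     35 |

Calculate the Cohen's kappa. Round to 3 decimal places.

Observed agreement pₒ = trace/N = 158/241 = 0.6556
Expected agreement pₑ = Σ (rowᵢ·colᵢ)/N² = (58·49 + 56·69 + 58·45 + 16·33 + 53·45)/241² = 0.2106
κ = (pₒ − pₑ)/(1 − pₑ) = (0.6556 − 0.2106)/(1 − 0.2106) = 0.564

0.564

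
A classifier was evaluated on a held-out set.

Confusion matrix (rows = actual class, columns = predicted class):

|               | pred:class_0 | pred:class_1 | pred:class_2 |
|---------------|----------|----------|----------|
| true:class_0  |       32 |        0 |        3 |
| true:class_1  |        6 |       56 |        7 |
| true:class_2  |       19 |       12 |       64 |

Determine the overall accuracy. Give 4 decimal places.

Accuracy = trace / total = (32+56+64=152) / 199 = 152/199 = 0.7638

0.7638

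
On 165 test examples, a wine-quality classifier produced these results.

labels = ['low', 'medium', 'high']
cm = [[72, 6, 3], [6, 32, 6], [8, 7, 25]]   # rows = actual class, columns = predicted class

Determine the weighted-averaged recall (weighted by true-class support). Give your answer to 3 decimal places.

0.782

Per-class recall (TP/(TP+FN)):
  low: TP=72, FN=6+3=9 → 72/81 = 0.8889
  medium: TP=32, FN=6+6=12 → 32/44 = 0.7273
  high: TP=25, FN=8+7=15 → 25/40 = 0.6250
Weighted-recall = Σ (supportᵢ/N)·recallᵢ with N=165: (81/165)·0.8889 + (44/165)·0.7273 + (40/165)·0.6250 = 0.782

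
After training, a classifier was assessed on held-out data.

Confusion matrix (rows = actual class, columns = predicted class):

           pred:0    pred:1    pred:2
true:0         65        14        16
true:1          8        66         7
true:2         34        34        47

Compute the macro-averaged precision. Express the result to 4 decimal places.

0.6193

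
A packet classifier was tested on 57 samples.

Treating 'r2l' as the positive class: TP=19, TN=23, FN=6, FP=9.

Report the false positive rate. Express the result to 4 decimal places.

FPR = FP/(FP+TN) = 9/(9+23) = 0.2813

0.2813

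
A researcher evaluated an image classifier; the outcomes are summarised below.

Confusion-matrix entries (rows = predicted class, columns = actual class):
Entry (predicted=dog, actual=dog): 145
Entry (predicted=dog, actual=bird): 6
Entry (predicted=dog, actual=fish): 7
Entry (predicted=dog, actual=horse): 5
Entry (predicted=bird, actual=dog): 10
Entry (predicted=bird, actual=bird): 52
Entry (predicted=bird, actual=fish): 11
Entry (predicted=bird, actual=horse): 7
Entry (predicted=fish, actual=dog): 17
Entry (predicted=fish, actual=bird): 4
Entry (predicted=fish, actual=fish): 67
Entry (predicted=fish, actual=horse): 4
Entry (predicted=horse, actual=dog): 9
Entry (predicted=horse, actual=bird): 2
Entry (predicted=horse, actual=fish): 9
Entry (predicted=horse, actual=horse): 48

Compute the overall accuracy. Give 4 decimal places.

0.7742

Accuracy = trace / total = (145+52+67+48=312) / 403 = 312/403 = 0.7742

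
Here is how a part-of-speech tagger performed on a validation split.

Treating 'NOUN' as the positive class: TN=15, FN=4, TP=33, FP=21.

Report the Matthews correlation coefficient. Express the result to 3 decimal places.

0.352

MCC = (TP·TN − FP·FN) / √((TP+FP)(TP+FN)(TN+FP)(TN+FN))
Numerator = 33·15 − 21·4 = 411
Denominator = √(54·37·36·19) = √1366632 = 1169.0304
MCC = 411 / 1169.0304 = 0.352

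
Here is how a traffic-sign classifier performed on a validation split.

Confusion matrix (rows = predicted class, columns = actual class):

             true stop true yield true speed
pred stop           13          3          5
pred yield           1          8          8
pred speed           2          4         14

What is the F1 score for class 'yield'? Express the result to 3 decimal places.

Treat 'yield' as positive and all other classes as negative.
F1 score = 2·TP/(2·TP+FP+FN).
yield: TP=8, FP=1+8=9, FN=3+4=7 → 16/32 = 0.5000

0.500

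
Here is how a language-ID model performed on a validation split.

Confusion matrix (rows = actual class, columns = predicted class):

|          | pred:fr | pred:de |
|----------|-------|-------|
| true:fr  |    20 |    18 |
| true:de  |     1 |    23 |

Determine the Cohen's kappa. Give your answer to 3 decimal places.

Observed agreement pₒ = trace/N = 43/62 = 0.6935
Expected agreement pₑ = Σ (rowᵢ·colᵢ)/N² = (38·21 + 24·41)/62² = 0.4636
κ = (pₒ − pₑ)/(1 − pₑ) = (0.6935 − 0.4636)/(1 − 0.4636) = 0.429

0.429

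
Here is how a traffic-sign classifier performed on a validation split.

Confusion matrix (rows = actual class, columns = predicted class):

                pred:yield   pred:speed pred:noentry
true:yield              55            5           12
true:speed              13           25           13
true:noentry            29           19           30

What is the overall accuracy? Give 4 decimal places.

0.5473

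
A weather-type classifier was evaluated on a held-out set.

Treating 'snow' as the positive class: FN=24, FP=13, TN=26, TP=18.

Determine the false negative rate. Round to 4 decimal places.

0.5714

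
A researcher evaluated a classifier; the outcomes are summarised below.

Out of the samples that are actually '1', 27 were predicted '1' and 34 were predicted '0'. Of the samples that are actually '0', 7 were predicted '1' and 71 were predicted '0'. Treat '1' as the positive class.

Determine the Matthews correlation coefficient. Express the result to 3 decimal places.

0.407

MCC = (TP·TN − FP·FN) / √((TP+FP)(TP+FN)(TN+FP)(TN+FN))
Numerator = 27·71 − 7·34 = 1679
Denominator = √(34·61·78·105) = √16986060 = 4121.4148
MCC = 1679 / 4121.4148 = 0.407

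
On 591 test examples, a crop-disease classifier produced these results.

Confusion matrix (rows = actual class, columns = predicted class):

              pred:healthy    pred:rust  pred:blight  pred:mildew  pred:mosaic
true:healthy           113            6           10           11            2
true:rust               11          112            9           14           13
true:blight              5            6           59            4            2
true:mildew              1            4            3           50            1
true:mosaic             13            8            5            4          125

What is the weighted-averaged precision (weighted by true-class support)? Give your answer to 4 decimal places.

Per-class precision (TP/(TP+FP)):
  healthy: TP=113, FP=11+5+1+13=30 → 113/143 = 0.79021
  rust: TP=112, FP=6+6+4+8=24 → 112/136 = 0.82353
  blight: TP=59, FP=10+9+3+5=27 → 59/86 = 0.68605
  mildew: TP=50, FP=11+14+4+4=33 → 50/83 = 0.60241
  mosaic: TP=125, FP=2+13+2+1=18 → 125/143 = 0.87413
Weighted-precision = Σ (supportᵢ/N)·precisionᵢ with N=591: (142/591)·0.79021 + (159/591)·0.82353 + (76/591)·0.68605 + (59/591)·0.60241 + (155/591)·0.87413 = 0.7890

0.7890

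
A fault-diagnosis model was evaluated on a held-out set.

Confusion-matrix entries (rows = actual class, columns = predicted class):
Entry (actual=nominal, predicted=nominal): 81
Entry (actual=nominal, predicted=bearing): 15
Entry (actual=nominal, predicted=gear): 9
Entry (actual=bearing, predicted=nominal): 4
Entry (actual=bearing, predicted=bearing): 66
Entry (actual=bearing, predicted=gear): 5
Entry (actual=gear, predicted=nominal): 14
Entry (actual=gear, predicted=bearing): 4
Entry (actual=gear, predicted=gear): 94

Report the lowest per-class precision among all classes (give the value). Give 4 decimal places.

Per-class precision (TP/(TP+FP)):
  nominal: TP=81, FP=4+14=18 → 81/99 = 0.81818
  bearing: TP=66, FP=15+4=19 → 66/85 = 0.77647
  gear: TP=94, FP=9+5=14 → 94/108 = 0.87037
Lowest is class 'bearing' with precision = 0.7765.

0.7765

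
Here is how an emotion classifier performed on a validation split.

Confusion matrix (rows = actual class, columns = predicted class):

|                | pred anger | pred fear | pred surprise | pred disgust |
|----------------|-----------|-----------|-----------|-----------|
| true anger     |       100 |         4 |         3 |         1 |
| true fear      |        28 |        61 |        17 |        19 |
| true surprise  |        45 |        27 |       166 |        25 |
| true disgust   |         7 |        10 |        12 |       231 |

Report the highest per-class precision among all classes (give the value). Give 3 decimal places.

0.838

Per-class precision (TP/(TP+FP)):
  anger: TP=100, FP=28+45+7=80 → 100/180 = 0.5556
  fear: TP=61, FP=4+27+10=41 → 61/102 = 0.5980
  surprise: TP=166, FP=3+17+12=32 → 166/198 = 0.8384
  disgust: TP=231, FP=1+19+25=45 → 231/276 = 0.8370
Highest is class 'surprise' with precision = 0.838.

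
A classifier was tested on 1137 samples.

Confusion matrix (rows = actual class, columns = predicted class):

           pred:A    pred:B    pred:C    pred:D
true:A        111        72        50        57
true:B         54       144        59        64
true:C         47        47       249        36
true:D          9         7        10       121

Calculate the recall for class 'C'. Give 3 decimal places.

0.657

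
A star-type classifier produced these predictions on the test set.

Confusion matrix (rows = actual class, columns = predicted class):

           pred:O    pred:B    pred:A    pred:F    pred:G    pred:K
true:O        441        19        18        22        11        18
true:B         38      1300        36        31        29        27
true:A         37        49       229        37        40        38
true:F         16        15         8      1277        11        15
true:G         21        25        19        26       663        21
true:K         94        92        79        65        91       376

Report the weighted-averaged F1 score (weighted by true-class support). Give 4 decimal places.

Per-class F1 score (2·TP/(2·TP+FP+FN)):
  O: TP=441, FP=38+37+16+21+94=206, FN=19+18+22+11+18=88 → 882/1176 = 0.75000
  B: TP=1300, FP=19+49+15+25+92=200, FN=38+36+31+29+27=161 → 2600/2961 = 0.87808
  A: TP=229, FP=18+36+8+19+79=160, FN=37+49+37+40+38=201 → 458/819 = 0.55922
  F: TP=1277, FP=22+31+37+26+65=181, FN=16+15+8+11+15=65 → 2554/2800 = 0.91214
  G: TP=663, FP=11+29+40+11+91=182, FN=21+25+19+26+21=112 → 1326/1620 = 0.81852
  K: TP=376, FP=18+27+38+15+21=119, FN=94+92+79+65+91=421 → 752/1292 = 0.58204
Weighted-F1 score = Σ (supportᵢ/N)·F1 scoreᵢ with N=5334: (529/5334)·0.75000 + (1461/5334)·0.87808 + (430/5334)·0.55922 + (1342/5334)·0.91214 + (775/5334)·0.81852 + (797/5334)·0.58204 = 0.7954

0.7954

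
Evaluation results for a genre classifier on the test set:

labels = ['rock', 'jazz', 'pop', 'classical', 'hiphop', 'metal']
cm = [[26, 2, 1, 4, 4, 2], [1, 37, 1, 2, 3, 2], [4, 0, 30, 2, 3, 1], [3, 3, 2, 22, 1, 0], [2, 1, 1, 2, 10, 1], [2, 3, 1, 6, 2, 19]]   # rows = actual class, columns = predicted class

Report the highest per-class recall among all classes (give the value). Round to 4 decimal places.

0.8043

Per-class recall (TP/(TP+FN)):
  rock: TP=26, FN=2+1+4+4+2=13 → 26/39 = 0.66667
  jazz: TP=37, FN=1+1+2+3+2=9 → 37/46 = 0.80435
  pop: TP=30, FN=4+0+2+3+1=10 → 30/40 = 0.75000
  classical: TP=22, FN=3+3+2+1+0=9 → 22/31 = 0.70968
  hiphop: TP=10, FN=2+1+1+2+1=7 → 10/17 = 0.58824
  metal: TP=19, FN=2+3+1+6+2=14 → 19/33 = 0.57576
Highest is class 'jazz' with recall = 0.8043.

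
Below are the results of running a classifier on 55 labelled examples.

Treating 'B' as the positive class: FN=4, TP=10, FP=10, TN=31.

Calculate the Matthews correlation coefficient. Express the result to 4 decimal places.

MCC = (TP·TN − FP·FN) / √((TP+FP)(TP+FN)(TN+FP)(TN+FN))
Numerator = 10·31 − 10·4 = 270
Denominator = √(20·14·41·35) = √401800 = 633.8770
MCC = 270 / 633.8770 = 0.4260

0.4260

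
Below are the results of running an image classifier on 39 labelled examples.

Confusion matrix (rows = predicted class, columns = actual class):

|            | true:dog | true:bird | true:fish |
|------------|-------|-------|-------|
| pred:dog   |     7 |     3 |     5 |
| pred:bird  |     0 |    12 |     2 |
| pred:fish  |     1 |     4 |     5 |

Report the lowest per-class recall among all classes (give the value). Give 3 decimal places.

Per-class recall (TP/(TP+FN)):
  dog: TP=7, FN=0+1=1 → 7/8 = 0.8750
  bird: TP=12, FN=3+4=7 → 12/19 = 0.6316
  fish: TP=5, FN=5+2=7 → 5/12 = 0.4167
Lowest is class 'fish' with recall = 0.417.

0.417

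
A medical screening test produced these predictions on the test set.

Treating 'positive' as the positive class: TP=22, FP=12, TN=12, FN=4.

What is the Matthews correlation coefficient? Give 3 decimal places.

0.371

MCC = (TP·TN − FP·FN) / √((TP+FP)(TP+FN)(TN+FP)(TN+FN))
Numerator = 22·12 − 12·4 = 216
Denominator = √(34·26·24·16) = √339456 = 582.6285
MCC = 216 / 582.6285 = 0.371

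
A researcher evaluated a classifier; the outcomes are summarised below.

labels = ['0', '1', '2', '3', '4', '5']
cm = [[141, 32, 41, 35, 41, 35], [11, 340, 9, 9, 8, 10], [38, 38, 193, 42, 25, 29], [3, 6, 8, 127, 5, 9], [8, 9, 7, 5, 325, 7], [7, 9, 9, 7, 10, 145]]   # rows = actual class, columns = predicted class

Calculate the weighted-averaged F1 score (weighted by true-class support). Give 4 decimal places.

Per-class F1 score (2·TP/(2·TP+FP+FN)):
  0: TP=141, FP=11+38+3+8+7=67, FN=32+41+35+41+35=184 → 282/533 = 0.52908
  1: TP=340, FP=32+38+6+9+9=94, FN=11+9+9+8+10=47 → 680/821 = 0.82826
  2: TP=193, FP=41+9+8+7+9=74, FN=38+38+42+25+29=172 → 386/632 = 0.61076
  3: TP=127, FP=35+9+42+5+7=98, FN=3+6+8+5+9=31 → 254/383 = 0.66319
  4: TP=325, FP=41+8+25+5+10=89, FN=8+9+7+5+7=36 → 650/775 = 0.83871
  5: TP=145, FP=35+10+29+9+7=90, FN=7+9+9+7+10=42 → 290/422 = 0.68720
Weighted-F1 score = Σ (supportᵢ/N)·F1 scoreᵢ with N=1783: (325/1783)·0.52908 + (387/1783)·0.82826 + (365/1783)·0.61076 + (158/1783)·0.66319 + (361/1783)·0.83871 + (187/1783)·0.68720 = 0.7019

0.7019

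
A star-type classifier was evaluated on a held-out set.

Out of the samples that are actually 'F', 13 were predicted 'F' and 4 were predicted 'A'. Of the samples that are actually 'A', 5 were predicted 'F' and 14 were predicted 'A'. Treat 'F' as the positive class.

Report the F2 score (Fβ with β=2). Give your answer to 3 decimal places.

Fβ = (1+β²)·TP / ((1+β²)·TP + β²·FN + FP), with β²=4
= 5·13 / (5·13 + 4·4 + 5) = 0.756

0.756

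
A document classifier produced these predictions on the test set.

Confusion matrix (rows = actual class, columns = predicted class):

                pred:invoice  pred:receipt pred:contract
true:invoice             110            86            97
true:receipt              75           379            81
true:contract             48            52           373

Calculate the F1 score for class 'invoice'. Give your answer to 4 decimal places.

Treat 'invoice' as positive and all other classes as negative.
F1 score = 2·TP/(2·TP+FP+FN).
invoice: TP=110, FP=75+48=123, FN=86+97=183 → 220/526 = 0.41825

0.4183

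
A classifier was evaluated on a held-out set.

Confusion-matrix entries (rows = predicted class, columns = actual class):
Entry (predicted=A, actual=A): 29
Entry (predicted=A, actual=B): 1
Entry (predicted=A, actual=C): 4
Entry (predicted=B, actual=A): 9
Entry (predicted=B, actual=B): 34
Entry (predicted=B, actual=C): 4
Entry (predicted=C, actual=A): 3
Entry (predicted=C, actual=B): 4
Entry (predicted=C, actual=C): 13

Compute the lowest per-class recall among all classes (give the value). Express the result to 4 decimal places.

0.6190

Per-class recall (TP/(TP+FN)):
  A: TP=29, FN=9+3=12 → 29/41 = 0.70732
  B: TP=34, FN=1+4=5 → 34/39 = 0.87179
  C: TP=13, FN=4+4=8 → 13/21 = 0.61905
Lowest is class 'C' with recall = 0.6190.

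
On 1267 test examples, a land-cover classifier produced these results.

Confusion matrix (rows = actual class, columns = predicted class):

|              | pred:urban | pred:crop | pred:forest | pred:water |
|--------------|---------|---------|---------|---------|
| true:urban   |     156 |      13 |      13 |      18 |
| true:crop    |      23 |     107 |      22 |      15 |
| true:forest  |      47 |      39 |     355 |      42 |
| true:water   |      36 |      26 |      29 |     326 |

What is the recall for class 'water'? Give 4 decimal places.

Treat 'water' as positive and all other classes as negative.
recall = TP/(TP+FN).
water: TP=326, FN=36+26+29=91 → 326/417 = 0.78177

0.7818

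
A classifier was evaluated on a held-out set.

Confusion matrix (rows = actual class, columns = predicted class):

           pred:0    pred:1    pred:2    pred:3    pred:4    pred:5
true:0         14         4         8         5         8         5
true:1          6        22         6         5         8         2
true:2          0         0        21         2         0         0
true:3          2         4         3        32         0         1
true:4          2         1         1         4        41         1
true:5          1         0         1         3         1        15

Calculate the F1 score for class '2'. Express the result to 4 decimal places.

Take TP from the diagonal, FP from the rest of the '2' prediction marginal, FN from the rest of the '2' actual marginal.
F1 score = 2·TP/(2·TP+FP+FN).
2: TP=21, FP=8+6+3+1+1=19, FN=0+0+2+0+0=2 → 42/63 = 0.66667

0.6667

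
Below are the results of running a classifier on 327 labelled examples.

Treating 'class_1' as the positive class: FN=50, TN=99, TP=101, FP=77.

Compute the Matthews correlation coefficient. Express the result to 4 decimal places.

0.2316

MCC = (TP·TN − FP·FN) / √((TP+FP)(TP+FN)(TN+FP)(TN+FN))
Numerator = 101·99 − 77·50 = 6149
Denominator = √(178·151·176·149) = √704848672 = 26548.9863
MCC = 6149 / 26548.9863 = 0.2316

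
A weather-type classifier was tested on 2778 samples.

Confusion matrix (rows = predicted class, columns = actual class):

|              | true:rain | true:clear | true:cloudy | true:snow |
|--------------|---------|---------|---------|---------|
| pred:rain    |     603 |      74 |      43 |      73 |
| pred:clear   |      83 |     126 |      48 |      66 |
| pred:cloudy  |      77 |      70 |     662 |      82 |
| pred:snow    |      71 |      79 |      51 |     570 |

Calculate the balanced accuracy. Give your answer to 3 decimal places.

0.657

Balanced accuracy = mean of per-class recall.
  rain: recall = 603/834 = 0.7230
  clear: recall = 126/349 = 0.3610
  cloudy: recall = 662/804 = 0.8234
  snow: recall = 570/791 = 0.7206
Mean = (0.7230 + 0.3610 + 0.8234 + 0.7206) / 4 = 0.657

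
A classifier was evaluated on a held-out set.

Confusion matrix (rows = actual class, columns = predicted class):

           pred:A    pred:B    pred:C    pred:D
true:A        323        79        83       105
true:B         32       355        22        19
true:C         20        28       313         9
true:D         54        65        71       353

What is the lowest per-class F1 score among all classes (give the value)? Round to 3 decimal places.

Per-class F1 score (2·TP/(2·TP+FP+FN)):
  A: TP=323, FP=32+20+54=106, FN=79+83+105=267 → 646/1019 = 0.6340
  B: TP=355, FP=79+28+65=172, FN=32+22+19=73 → 710/955 = 0.7435
  C: TP=313, FP=83+22+71=176, FN=20+28+9=57 → 626/859 = 0.7288
  D: TP=353, FP=105+19+9=133, FN=54+65+71=190 → 706/1029 = 0.6861
Lowest is class 'A' with F1 score = 0.634.

0.634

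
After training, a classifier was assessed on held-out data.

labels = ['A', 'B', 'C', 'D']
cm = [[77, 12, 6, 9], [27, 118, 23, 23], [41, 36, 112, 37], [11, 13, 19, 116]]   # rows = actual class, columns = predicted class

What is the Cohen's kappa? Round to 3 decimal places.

0.496

Observed agreement pₒ = trace/N = 423/680 = 0.6221
Expected agreement pₑ = Σ (rowᵢ·colᵢ)/N² = (104·156 + 191·179 + 226·160 + 159·185)/680² = 0.2508
κ = (pₒ − pₑ)/(1 − pₑ) = (0.6221 − 0.2508)/(1 − 0.2508) = 0.496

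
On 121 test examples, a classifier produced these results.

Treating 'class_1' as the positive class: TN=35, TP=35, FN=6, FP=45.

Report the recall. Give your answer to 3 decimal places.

Recall = TP/(TP+FN) = 35/(35+6) = 35/41 = 0.854

0.854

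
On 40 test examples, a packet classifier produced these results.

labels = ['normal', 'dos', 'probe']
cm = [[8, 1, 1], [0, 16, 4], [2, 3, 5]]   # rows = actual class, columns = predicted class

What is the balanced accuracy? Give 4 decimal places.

0.7000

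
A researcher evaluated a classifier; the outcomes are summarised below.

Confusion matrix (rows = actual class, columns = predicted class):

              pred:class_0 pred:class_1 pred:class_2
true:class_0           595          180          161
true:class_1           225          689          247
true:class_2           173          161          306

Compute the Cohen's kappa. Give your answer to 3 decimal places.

Observed agreement pₒ = trace/N = 1590/2737 = 0.5809
Expected agreement pₑ = Σ (rowᵢ·colᵢ)/N² = (936·993 + 1161·1030 + 640·714)/2737² = 0.3447
κ = (pₒ − pₑ)/(1 − pₑ) = (0.5809 − 0.3447)/(1 − 0.3447) = 0.360

0.360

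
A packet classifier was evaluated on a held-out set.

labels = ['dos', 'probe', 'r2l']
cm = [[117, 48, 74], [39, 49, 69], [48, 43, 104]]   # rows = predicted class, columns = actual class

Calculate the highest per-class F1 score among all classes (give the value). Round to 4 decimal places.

Per-class F1 score (2·TP/(2·TP+FP+FN)):
  dos: TP=117, FP=48+74=122, FN=39+48=87 → 234/443 = 0.52822
  probe: TP=49, FP=39+69=108, FN=48+43=91 → 98/297 = 0.32997
  r2l: TP=104, FP=48+43=91, FN=74+69=143 → 208/442 = 0.47059
Highest is class 'dos' with F1 score = 0.5282.

0.5282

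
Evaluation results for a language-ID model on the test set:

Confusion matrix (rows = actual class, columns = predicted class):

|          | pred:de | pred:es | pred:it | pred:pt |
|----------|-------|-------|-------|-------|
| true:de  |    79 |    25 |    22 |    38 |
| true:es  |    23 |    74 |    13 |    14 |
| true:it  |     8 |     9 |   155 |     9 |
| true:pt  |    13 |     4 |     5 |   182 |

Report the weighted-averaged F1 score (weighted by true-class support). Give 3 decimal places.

Per-class F1 score (2·TP/(2·TP+FP+FN)):
  de: TP=79, FP=23+8+13=44, FN=25+22+38=85 → 158/287 = 0.5505
  es: TP=74, FP=25+9+4=38, FN=23+13+14=50 → 148/236 = 0.6271
  it: TP=155, FP=22+13+5=40, FN=8+9+9=26 → 310/376 = 0.8245
  pt: TP=182, FP=38+14+9=61, FN=13+4+5=22 → 364/447 = 0.8143
Weighted-F1 score = Σ (supportᵢ/N)·F1 scoreᵢ with N=673: (164/673)·0.5505 + (124/673)·0.6271 + (181/673)·0.8245 + (204/673)·0.8143 = 0.718

0.718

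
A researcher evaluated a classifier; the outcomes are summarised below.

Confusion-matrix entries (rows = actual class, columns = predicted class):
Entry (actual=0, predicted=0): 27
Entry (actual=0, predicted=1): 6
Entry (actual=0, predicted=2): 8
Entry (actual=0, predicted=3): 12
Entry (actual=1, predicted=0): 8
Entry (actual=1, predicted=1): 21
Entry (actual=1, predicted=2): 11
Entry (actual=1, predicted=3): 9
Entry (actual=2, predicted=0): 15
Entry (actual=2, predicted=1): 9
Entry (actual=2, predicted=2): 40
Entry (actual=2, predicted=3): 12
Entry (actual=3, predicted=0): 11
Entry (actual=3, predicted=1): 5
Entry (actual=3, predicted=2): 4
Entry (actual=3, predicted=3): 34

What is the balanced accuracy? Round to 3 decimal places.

0.523

Balanced accuracy = mean of per-class recall.
  0: recall = 27/53 = 0.5094
  1: recall = 21/49 = 0.4286
  2: recall = 40/76 = 0.5263
  3: recall = 34/54 = 0.6296
Mean = (0.5094 + 0.4286 + 0.5263 + 0.6296) / 4 = 0.523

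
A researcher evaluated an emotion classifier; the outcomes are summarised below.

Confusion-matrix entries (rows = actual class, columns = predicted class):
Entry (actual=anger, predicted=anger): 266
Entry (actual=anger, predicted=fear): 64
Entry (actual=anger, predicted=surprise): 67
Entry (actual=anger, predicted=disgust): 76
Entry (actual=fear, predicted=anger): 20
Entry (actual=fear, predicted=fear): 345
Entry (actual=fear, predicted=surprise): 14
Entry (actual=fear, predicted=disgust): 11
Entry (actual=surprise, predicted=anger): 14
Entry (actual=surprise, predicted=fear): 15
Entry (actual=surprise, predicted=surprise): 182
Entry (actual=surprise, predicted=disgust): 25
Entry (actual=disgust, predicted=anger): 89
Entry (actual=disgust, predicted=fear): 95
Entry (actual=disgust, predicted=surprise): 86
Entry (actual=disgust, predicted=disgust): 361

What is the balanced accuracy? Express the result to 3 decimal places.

0.698

Balanced accuracy = mean of per-class recall.
  anger: recall = 266/473 = 0.5624
  fear: recall = 345/390 = 0.8846
  surprise: recall = 182/236 = 0.7712
  disgust: recall = 361/631 = 0.5721
Mean = (0.5624 + 0.8846 + 0.7712 + 0.5721) / 4 = 0.698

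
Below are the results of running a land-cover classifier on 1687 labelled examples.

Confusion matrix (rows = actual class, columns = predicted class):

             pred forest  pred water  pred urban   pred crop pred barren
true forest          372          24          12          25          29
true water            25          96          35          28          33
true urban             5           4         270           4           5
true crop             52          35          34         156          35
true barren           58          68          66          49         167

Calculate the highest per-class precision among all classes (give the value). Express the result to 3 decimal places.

Per-class precision (TP/(TP+FP)):
  forest: TP=372, FP=25+5+52+58=140 → 372/512 = 0.7266
  water: TP=96, FP=24+4+35+68=131 → 96/227 = 0.4229
  urban: TP=270, FP=12+35+34+66=147 → 270/417 = 0.6475
  crop: TP=156, FP=25+28+4+49=106 → 156/262 = 0.5954
  barren: TP=167, FP=29+33+5+35=102 → 167/269 = 0.6208
Highest is class 'forest' with precision = 0.727.

0.727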